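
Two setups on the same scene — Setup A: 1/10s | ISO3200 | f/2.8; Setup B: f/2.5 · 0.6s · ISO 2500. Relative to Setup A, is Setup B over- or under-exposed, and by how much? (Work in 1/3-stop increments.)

Aperture: f/2.8 → f/2.5 — 1/3 stop larger aperture (brighter).
Shutter speed: 1/10 → 1/8 → 1/6 → 1/5 → 1/4 → 0.3 → 0.4 → 0.5 → 0.6 — 2 2/3 stops slower (brighter).
ISO: 3200 → 2500 — 1/3 stop dropped (darker).
Net: +1/3 +2 2/3 −1/3 = +2 2/3 stops.

2 2/3 stops brighter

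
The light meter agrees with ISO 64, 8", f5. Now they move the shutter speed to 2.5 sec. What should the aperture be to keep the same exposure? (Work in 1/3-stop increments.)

f/2.8

Shutter speed: 8 → 6 → 5 → 4 → 3.2 → 2.5 — 1 2/3 stops shorter (darker).
Need 1 2/3 stops brighter from the aperture: f/5 → f/4.5 → f/4 → f/3.5 → f/3.2 → f/2.8.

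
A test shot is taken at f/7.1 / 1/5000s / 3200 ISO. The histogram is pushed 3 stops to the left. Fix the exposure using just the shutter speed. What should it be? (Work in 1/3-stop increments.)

Underexposed by 3 stops → need 3 stops brighter.
Shutter speed: 1/5000 → 1/4000 → 1/3200 → 1/2500 → 1/2000 → 1/1600 → 1/1250 → 1/1000 → 1/800 → 1/640.

1/640s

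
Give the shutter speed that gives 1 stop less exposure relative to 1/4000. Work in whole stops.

Shutter speed: 1/4000 → 1/8000 — 1 stop faster (darker).

1/8000s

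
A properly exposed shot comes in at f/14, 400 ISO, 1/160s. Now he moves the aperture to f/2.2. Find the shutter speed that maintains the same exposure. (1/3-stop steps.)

Aperture: f/14 → f/13 → f/11 → f/10 → f/9 → f/8 → f/7.1 → f/6.3 → f/5.6 → f/5 → f/4.5 → f/4 → f/3.5 → f/3.2 → f/2.8 → f/2.5 → f/2.2 — 5 1/3 stops opened up (brighter).
Need 5 1/3 stops darker from the shutter speed: 1/160 → 1/200 → 1/250 → 1/320 → 1/400 → 1/500 → 1/640 → 1/800 → 1/1000 → 1/1250 → 1/1600 → 1/2000 → 1/2500 → 1/3200 → 1/4000 → 1/5000 → 1/6400.

1/6400s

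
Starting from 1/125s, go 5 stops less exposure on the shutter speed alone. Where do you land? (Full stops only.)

1/4000s

Shutter speed: 1/125 → 1/250 → 1/500 → 1/1000 → 1/2000 → 1/4000 — 5 stops faster (darker).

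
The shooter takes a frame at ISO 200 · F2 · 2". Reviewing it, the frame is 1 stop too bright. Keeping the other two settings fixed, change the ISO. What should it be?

ISO 100

Overexposed by 1 stop → need 1 stop darker.
ISO: 200 → 100.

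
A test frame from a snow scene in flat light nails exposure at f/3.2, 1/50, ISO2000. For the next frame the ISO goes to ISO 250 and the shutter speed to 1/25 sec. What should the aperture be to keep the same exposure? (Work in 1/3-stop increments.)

ISO: 2000 → 1600 → 1250 → 1000 → 800 → 640 → 500 → 400 → 320 → 250 — 3 stops dropped (darker).
Shutter speed: 1/50 → 1/40 → 1/30 → 1/25 — 1 stop longer (brighter).
Net change so far: 2 stops darker. Offset with the aperture: f/3.2 → f/2.8 → f/2.5 → f/2.2 → f/2 → f/1.8 → f/1.6.

f/1.6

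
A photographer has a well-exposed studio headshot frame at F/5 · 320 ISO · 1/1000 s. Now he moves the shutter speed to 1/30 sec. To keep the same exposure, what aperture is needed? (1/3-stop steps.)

f/29

Shutter speed: 1/1000 → 1/800 → 1/640 → 1/500 → 1/400 → 1/320 → 1/250 → 1/200 → 1/160 → 1/125 → 1/100 → 1/80 → 1/60 → 1/50 → 1/40 → 1/30 — 5 stops slower (brighter).
Need 5 stops darker from the aperture: f/5 → f/5.6 → f/6.3 → f/7.1 → f/8 → f/9 → f/10 → f/11 → f/13 → f/14 → f/16 → f/18 → f/20 → f/22 → f/25 → f/29.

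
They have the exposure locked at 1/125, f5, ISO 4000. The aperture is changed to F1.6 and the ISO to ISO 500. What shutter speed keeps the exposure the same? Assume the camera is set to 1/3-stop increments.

Aperture: f/5 → f/4.5 → f/4 → f/3.5 → f/3.2 → f/2.8 → f/2.5 → f/2.2 → f/2 → f/1.8 → f/1.6 — 3 1/3 stops opened up (brighter).
ISO: 4000 → 3200 → 2500 → 2000 → 1600 → 1250 → 1000 → 800 → 640 → 500 — 3 stops lower (darker).
Net change so far: 1/3 stop brighter. Offset with the shutter speed: 1/125 → 1/160.

1/160s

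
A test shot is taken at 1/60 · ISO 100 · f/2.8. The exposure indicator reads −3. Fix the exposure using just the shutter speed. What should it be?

Underexposed by 3 stops → need 3 stops brighter.
Shutter speed: 1/60 → 1/30 → 1/15 → 1/8.

1/8s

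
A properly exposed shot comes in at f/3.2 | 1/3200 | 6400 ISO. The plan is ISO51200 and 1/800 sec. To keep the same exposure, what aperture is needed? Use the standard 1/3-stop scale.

ISO: 6400 → 8000 → 10000 → 12800 → 16000 → 20000 → 25600 → 32000 → 40000 → 51200 — 3 stops raised (brighter).
Shutter speed: 1/3200 → 1/2500 → 1/2000 → 1/1600 → 1/1250 → 1/1000 → 1/800 — 2 stops longer (brighter).
Net change so far: 5 stops brighter. Offset with the aperture: f/3.2 → f/3.5 → f/4 → f/4.5 → f/5 → f/5.6 → f/6.3 → f/7.1 → f/8 → f/9 → f/10 → f/11 → f/13 → f/14 → f/16 → f/18.

f/18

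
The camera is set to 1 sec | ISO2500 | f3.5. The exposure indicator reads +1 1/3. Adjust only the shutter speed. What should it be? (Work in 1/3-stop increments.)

Overexposed by 1 1/3 stops → need 1 1/3 stops darker.
Shutter speed: 1 → 0.8 → 0.6 → 0.5 → 0.4.

0.4 s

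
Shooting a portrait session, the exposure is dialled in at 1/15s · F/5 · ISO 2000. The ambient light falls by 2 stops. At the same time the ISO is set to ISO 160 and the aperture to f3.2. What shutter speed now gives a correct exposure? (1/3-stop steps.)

1.3 s

Scene light: 2 stops darker.
ISO: 2000 → 1600 → 1250 → 1000 → 800 → 640 → 500 → 400 → 320 → 250 → 200 → 160 — 3 2/3 stops lower (darker).
Aperture: f/5 → f/4.5 → f/4 → f/3.5 → f/3.2 — 1 1/3 stops larger aperture (brighter).
Net so far: 4 1/3 stops darker. Shutter speed: 1/15 → 1/13 → 1/10 → 1/8 → 1/6 → 1/5 → 1/4 → 0.3 → 0.4 → 0.5 → 0.6 → 0.8 → 1 → 1.3.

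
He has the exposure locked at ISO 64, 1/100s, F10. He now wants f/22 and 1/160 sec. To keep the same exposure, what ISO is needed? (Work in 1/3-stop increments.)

ISO 500

Aperture: f/10 → f/11 → f/13 → f/14 → f/16 → f/18 → f/20 → f/22 — 2 1/3 stops stopped down (darker).
Shutter speed: 1/100 → 1/125 → 1/160 — 2/3 stop faster (darker).
Net change so far: 3 stops darker. Offset with the ISO: 64 → 80 → 100 → 125 → 160 → 200 → 250 → 320 → 400 → 500.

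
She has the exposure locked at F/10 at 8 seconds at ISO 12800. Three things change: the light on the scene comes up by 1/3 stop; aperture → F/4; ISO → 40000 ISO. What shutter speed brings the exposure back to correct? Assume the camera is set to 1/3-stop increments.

Scene light: 1/3 stop brighter.
Aperture: f/10 → f/9 → f/8 → f/7.1 → f/6.3 → f/5.6 → f/5 → f/4.5 → f/4 — 2 2/3 stops opened up (brighter).
ISO: 12800 → 16000 → 20000 → 25600 → 32000 → 40000 — 1 2/3 stops higher (brighter).
Net so far: 4 2/3 stops brighter. Shutter speed: 8 → 6 → 5 → 4 → 3.2 → 2.5 → 2 → 1.6 → 1.3 → 1 → 0.8 → 0.6 → 0.5 → 0.4 → 0.3.

0.3 s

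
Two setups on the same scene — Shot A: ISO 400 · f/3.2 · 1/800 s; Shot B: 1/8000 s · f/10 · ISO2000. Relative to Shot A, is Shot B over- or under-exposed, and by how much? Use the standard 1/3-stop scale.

4 1/3 stops darker

Aperture: f/3.2 → f/3.5 → f/4 → f/4.5 → f/5 → f/5.6 → f/6.3 → f/7.1 → f/8 → f/9 → f/10 — 3 1/3 stops stopped down (darker).
Shutter speed: 1/800 → 1/1000 → 1/1250 → 1/1600 → 1/2000 → 1/2500 → 1/3200 → 1/4000 → 1/5000 → 1/6400 → 1/8000 — 3 1/3 stops shorter (darker).
ISO: 400 → 500 → 640 → 800 → 1000 → 1250 → 1600 → 2000 — 2 1/3 stops raised (brighter).
Net: −3 1/3 −3 1/3 +2 1/3 = −4 1/3 stops.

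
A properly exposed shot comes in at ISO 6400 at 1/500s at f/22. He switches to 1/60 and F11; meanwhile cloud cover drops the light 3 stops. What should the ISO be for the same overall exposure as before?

ISO 1600

Scene light: 3 stops darker.
Shutter speed: 1/500 → 1/250 → 1/125 → 1/60 — 3 stops longer (brighter).
Aperture: f/22 → f/16 → f/11 — 2 stops wider (brighter).
Net so far: 2 stops brighter. ISO: 6400 → 3200 → 1600.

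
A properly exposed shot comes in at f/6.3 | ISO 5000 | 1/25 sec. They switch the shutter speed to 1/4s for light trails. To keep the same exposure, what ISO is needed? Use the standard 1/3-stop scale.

ISO 800

Shutter speed: 1/25 → 1/20 → 1/15 → 1/13 → 1/10 → 1/8 → 1/6 → 1/5 → 1/4 — 2 2/3 stops slower (brighter).
Need 2 2/3 stops darker from the ISO: 5000 → 4000 → 3200 → 2500 → 2000 → 1600 → 1250 → 1000 → 800.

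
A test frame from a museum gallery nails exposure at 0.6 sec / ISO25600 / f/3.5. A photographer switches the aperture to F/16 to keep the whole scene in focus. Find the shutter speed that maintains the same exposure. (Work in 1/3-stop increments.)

Aperture: f/3.5 → f/4 → f/4.5 → f/5 → f/5.6 → f/6.3 → f/7.1 → f/8 → f/9 → f/10 → f/11 → f/13 → f/14 → f/16 — 4 1/3 stops narrower (darker).
Need 4 1/3 stops brighter from the shutter speed: 0.6 → 0.8 → 1 → 1.3 → 1.6 → 2 → 2.5 → 3.2 → 4 → 5 → 6 → 8 → 10 → 13.

13 s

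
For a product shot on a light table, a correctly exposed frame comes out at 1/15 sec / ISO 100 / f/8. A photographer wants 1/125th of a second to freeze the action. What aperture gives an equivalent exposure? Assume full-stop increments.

f/2.8

Shutter speed: 1/15 → 1/30 → 1/60 → 1/125 — 3 stops shorter (darker).
Need 3 stops brighter from the aperture: f/8 → f/5.6 → f/4 → f/2.8.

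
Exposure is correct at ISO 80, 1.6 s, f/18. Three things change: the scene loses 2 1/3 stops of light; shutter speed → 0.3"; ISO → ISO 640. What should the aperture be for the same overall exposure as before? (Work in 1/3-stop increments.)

f/10

Scene light: 2 1/3 stops darker.
Shutter speed: 1.6 → 1.3 → 1 → 0.8 → 0.6 → 0.5 → 0.4 → 0.3 — 2 1/3 stops faster (darker).
ISO: 80 → 100 → 125 → 160 → 200 → 250 → 320 → 400 → 500 → 640 — 3 stops raised (brighter).
Net so far: 1 2/3 stops darker. Aperture: f/18 → f/16 → f/14 → f/13 → f/11 → f/10.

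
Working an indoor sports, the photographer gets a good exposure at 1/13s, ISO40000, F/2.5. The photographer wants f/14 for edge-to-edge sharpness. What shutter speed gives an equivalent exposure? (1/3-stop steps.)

2.5 s

Aperture: f/2.5 → f/2.8 → f/3.2 → f/3.5 → f/4 → f/4.5 → f/5 → f/5.6 → f/6.3 → f/7.1 → f/8 → f/9 → f/10 → f/11 → f/13 → f/14 — 5 stops smaller aperture (darker).
Need 5 stops brighter from the shutter speed: 1/13 → 1/10 → 1/8 → 1/6 → 1/5 → 1/4 → 0.3 → 0.4 → 0.5 → 0.6 → 0.8 → 1 → 1.3 → 1.6 → 2 → 2.5.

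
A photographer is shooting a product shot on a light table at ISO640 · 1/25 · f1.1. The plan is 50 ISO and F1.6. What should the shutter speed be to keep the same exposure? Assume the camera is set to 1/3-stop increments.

1 s

ISO: 640 → 500 → 400 → 320 → 250 → 200 → 160 → 125 → 100 → 80 → 64 → 50 — 3 2/3 stops dropped (darker).
Aperture: f/1.1 → f/1.2 → f/1.4 → f/1.6 — 1 stop stopped down (darker).
Net change so far: 4 2/3 stops darker. Offset with the shutter speed: 1/25 → 1/20 → 1/15 → 1/13 → 1/10 → 1/8 → 1/6 → 1/5 → 1/4 → 0.3 → 0.4 → 0.5 → 0.6 → 0.8 → 1.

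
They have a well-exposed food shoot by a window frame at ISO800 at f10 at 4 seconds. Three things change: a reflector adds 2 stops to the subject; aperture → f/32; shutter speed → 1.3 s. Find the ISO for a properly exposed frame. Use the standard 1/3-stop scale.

Scene light: 2 stops brighter.
Aperture: f/10 → f/11 → f/13 → f/14 → f/16 → f/18 → f/20 → f/22 → f/25 → f/29 → f/32 — 3 1/3 stops smaller aperture (darker).
Shutter speed: 4 → 3.2 → 2.5 → 2 → 1.6 → 1.3 — 1 2/3 stops faster (darker).
Net so far: 3 stops darker. ISO: 800 → 1000 → 1250 → 1600 → 2000 → 2500 → 3200 → 4000 → 5000 → 6400.

ISO 6400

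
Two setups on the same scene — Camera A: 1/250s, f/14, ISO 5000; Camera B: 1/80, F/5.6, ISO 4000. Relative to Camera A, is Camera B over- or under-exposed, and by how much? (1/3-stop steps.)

Aperture: f/14 → f/13 → f/11 → f/10 → f/9 → f/8 → f/7.1 → f/6.3 → f/5.6 — 2 2/3 stops wider (brighter).
Shutter speed: 1/250 → 1/200 → 1/160 → 1/125 → 1/100 → 1/80 — 1 2/3 stops longer (brighter).
ISO: 5000 → 4000 — 1/3 stop lower (darker).
Net: +2 2/3 +1 2/3 −1/3 = +4 stops.

4 stops brighter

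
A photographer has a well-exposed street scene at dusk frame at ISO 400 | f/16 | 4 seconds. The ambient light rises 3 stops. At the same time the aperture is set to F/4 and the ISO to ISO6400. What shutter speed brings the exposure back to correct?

Scene light: 3 stops brighter.
Aperture: f/16 → f/11 → f/8 → f/5.6 → f/4 — 4 stops opened up (brighter).
ISO: 400 → 800 → 1600 → 3200 → 6400 — 4 stops higher (brighter).
Net so far: 11 stops brighter. Shutter speed: 4 → 2 → 1 → 1/2 → 1/4 → 1/8 → 1/15 → 1/30 → 1/60 → 1/125 → 1/250 → 1/500.

1/500s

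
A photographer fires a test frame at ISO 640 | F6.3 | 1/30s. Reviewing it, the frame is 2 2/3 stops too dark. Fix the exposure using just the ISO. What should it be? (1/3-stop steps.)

ISO 4000

Underexposed by 2 2/3 stops → need 2 2/3 stops brighter.
ISO: 640 → 800 → 1000 → 1250 → 1600 → 2000 → 2500 → 3200 → 4000.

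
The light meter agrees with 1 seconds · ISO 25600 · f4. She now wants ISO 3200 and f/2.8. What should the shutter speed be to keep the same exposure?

ISO: 25600 → 12800 → 6400 → 3200 — 3 stops dropped (darker).
Aperture: f/4 → f/2.8 — 1 stop wider (brighter).
Net change so far: 2 stops darker. Offset with the shutter speed: 1 → 2 → 4.

4 s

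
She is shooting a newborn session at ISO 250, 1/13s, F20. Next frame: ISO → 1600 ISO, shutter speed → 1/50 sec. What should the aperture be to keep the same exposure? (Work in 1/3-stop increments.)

f/25

ISO: 250 → 320 → 400 → 500 → 640 → 800 → 1000 → 1250 → 1600 — 2 2/3 stops raised (brighter).
Shutter speed: 1/13 → 1/15 → 1/20 → 1/25 → 1/30 → 1/40 → 1/50 — 2 stops shorter (darker).
Net change so far: 2/3 stop brighter. Offset with the aperture: f/20 → f/22 → f/25.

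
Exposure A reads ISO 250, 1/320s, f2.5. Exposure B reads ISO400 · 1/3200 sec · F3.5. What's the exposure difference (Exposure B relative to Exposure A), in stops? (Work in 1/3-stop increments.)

Aperture: f/2.5 → f/2.8 → f/3.2 → f/3.5 — 1 stop smaller aperture (darker).
Shutter speed: 1/320 → 1/400 → 1/500 → 1/640 → 1/800 → 1/1000 → 1/1250 → 1/1600 → 1/2000 → 1/2500 → 1/3200 — 3 1/3 stops shorter (darker).
ISO: 250 → 320 → 400 — 2/3 stop raised (brighter).
Net: −1 −3 1/3 +2/3 = −3 2/3 stops.

3 2/3 stops darker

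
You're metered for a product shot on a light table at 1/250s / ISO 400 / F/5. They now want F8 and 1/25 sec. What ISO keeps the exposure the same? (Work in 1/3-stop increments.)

Aperture: f/5 → f/5.6 → f/6.3 → f/7.1 → f/8 — 1 1/3 stops stopped down (darker).
Shutter speed: 1/250 → 1/200 → 1/160 → 1/125 → 1/100 → 1/80 → 1/60 → 1/50 → 1/40 → 1/30 → 1/25 — 3 1/3 stops longer (brighter).
Net change so far: 2 stops brighter. Offset with the ISO: 400 → 320 → 250 → 200 → 160 → 125 → 100.

ISO 100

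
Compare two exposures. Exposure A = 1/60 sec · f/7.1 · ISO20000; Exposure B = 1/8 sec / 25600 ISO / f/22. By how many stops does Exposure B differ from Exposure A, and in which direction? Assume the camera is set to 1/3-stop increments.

same exposure (0 stops)

Aperture: f/7.1 → f/8 → f/9 → f/10 → f/11 → f/13 → f/14 → f/16 → f/18 → f/20 → f/22 — 3 1/3 stops narrower (darker).
Shutter speed: 1/60 → 1/50 → 1/40 → 1/30 → 1/25 → 1/20 → 1/15 → 1/13 → 1/10 → 1/8 — 3 stops slower (brighter).
ISO: 20000 → 25600 — 1/3 stop raised (brighter).
Net: −3 1/3 +3 +1/3 = 0 stops.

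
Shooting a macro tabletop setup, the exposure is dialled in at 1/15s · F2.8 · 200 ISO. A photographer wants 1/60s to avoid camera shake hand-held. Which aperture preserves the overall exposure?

Shutter speed: 1/15 → 1/30 → 1/60 — 2 stops shorter (darker).
Need 2 stops brighter from the aperture: f/2.8 → f/2 → f/1.4.

f/1.4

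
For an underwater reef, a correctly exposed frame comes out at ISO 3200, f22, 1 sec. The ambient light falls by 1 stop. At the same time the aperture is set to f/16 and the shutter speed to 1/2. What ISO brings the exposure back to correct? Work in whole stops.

Scene light: 1 stop darker.
Aperture: f/22 → f/16 — 1 stop wider (brighter).
Shutter speed: 1 → 1/2 — 1 stop shorter (darker).
Net so far: 1 stop darker. ISO: 3200 → 6400.

ISO 6400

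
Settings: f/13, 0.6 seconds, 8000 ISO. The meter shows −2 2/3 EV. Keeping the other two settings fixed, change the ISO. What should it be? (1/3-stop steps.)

ISO 51200

Underexposed by 2 2/3 stops → need 2 2/3 stops brighter.
ISO: 8000 → 10000 → 12800 → 16000 → 20000 → 25600 → 32000 → 40000 → 51200.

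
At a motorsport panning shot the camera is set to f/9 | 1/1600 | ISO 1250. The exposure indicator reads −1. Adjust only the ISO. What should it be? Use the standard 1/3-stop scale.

Underexposed by 1 stop → need 1 stop brighter.
ISO: 1250 → 1600 → 2000 → 2500.

ISO 2500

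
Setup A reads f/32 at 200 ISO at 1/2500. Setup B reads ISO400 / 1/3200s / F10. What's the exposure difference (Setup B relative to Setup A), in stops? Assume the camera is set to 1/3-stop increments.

4 stops brighter

Aperture: f/32 → f/29 → f/25 → f/22 → f/20 → f/18 → f/16 → f/14 → f/13 → f/11 → f/10 — 3 1/3 stops opened up (brighter).
Shutter speed: 1/2500 → 1/3200 — 1/3 stop faster (darker).
ISO: 200 → 250 → 320 → 400 — 1 stop raised (brighter).
Net: +3 1/3 −1/3 +1 = +4 stops.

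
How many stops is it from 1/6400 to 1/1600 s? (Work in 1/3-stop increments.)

1/6400 → 1/5000 → 1/4000 → 1/3200 → 1/2500 → 1/2000 → 1/1600 — count the steps: 6 third-stops = 2 stops.

2 stops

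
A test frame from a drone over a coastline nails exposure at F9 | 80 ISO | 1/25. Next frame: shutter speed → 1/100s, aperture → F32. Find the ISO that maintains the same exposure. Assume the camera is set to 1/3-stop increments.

Shutter speed: 1/25 → 1/30 → 1/40 → 1/50 → 1/60 → 1/80 → 1/100 — 2 stops shorter (darker).
Aperture: f/9 → f/10 → f/11 → f/13 → f/14 → f/16 → f/18 → f/20 → f/22 → f/25 → f/29 → f/32 — 3 2/3 stops stopped down (darker).
Net change so far: 5 2/3 stops darker. Offset with the ISO: 80 → 100 → 125 → 160 → 200 → 250 → 320 → 400 → 500 → 640 → 800 → 1000 → 1250 → 1600 → 2000 → 2500 → 3200 → 4000.

ISO 4000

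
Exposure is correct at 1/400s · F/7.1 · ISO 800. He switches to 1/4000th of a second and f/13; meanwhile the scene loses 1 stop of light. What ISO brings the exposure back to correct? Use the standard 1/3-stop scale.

Scene light: 1 stop darker.
Shutter speed: 1/400 → 1/500 → 1/640 → 1/800 → 1/1000 → 1/1250 → 1/1600 → 1/2000 → 1/2500 → 1/3200 → 1/4000 — 3 1/3 stops shorter (darker).
Aperture: f/7.1 → f/8 → f/9 → f/10 → f/11 → f/13 — 1 2/3 stops stopped down (darker).
Net so far: 6 stops darker. ISO: 800 → 1000 → 1250 → 1600 → 2000 → 2500 → 3200 → 4000 → 5000 → 6400 → 8000 → 10000 → 12800 → 16000 → 20000 → 25600 → 32000 → 40000 → 51200.

ISO 51200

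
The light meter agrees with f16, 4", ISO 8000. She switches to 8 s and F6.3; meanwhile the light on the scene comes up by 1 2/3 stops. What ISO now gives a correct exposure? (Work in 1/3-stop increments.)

Scene light: 1 2/3 stops brighter.
Shutter speed: 4 → 5 → 6 → 8 — 1 stop slower (brighter).
Aperture: f/16 → f/14 → f/13 → f/11 → f/10 → f/9 → f/8 → f/7.1 → f/6.3 — 2 2/3 stops wider (brighter).
Net so far: 5 1/3 stops brighter. ISO: 8000 → 6400 → 5000 → 4000 → 3200 → 2500 → 2000 → 1600 → 1250 → 1000 → 800 → 640 → 500 → 400 → 320 → 250 → 200.

ISO 200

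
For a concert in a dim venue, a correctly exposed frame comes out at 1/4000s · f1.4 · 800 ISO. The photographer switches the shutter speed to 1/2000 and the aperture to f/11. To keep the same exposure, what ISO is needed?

ISO 25600

Shutter speed: 1/4000 → 1/2000 — 1 stop slower (brighter).
Aperture: f/1.4 → f/2 → f/2.8 → f/4 → f/5.6 → f/8 → f/11 — 6 stops stopped down (darker).
Net change so far: 5 stops darker. Offset with the ISO: 800 → 1600 → 3200 → 6400 → 12800 → 25600.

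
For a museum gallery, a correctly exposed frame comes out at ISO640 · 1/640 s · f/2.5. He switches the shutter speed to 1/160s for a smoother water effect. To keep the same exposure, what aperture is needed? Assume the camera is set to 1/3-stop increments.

f/5

Shutter speed: 1/640 → 1/500 → 1/400 → 1/320 → 1/250 → 1/200 → 1/160 — 2 stops longer (brighter).
Need 2 stops darker from the aperture: f/2.5 → f/2.8 → f/3.2 → f/3.5 → f/4 → f/4.5 → f/5.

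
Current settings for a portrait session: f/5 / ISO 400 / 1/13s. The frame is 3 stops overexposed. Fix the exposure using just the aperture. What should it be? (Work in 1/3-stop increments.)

Overexposed by 3 stops → need 3 stops darker.
Aperture: f/5 → f/5.6 → f/6.3 → f/7.1 → f/8 → f/9 → f/10 → f/11 → f/13 → f/14.

f/14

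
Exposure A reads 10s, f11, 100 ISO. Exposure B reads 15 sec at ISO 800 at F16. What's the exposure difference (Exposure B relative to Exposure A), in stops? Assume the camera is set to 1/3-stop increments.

Aperture: f/11 → f/13 → f/14 → f/16 — 1 stop smaller aperture (darker).
Shutter speed: 10 → 13 → 15 — 2/3 stop slower (brighter).
ISO: 100 → 125 → 160 → 200 → 250 → 320 → 400 → 500 → 640 → 800 — 3 stops raised (brighter).
Net: −1 +2/3 +3 = +2 2/3 stops.

2 2/3 stops brighter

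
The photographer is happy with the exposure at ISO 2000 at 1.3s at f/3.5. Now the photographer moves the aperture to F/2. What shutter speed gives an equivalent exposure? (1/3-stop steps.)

0.4 s

Aperture: f/3.5 → f/3.2 → f/2.8 → f/2.5 → f/2.2 → f/2 — 1 2/3 stops larger aperture (brighter).
Need 1 2/3 stops darker from the shutter speed: 1.3 → 1 → 0.8 → 0.6 → 0.5 → 0.4.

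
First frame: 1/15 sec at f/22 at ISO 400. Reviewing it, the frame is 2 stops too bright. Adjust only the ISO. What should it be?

ISO 100

Overexposed by 2 stops → need 2 stops darker.
ISO: 400 → 200 → 100.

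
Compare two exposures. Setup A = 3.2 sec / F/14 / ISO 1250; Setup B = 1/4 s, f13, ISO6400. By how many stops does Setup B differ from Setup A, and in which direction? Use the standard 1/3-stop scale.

Aperture: f/14 → f/13 — 1/3 stop wider (brighter).
Shutter speed: 3.2 → 2.5 → 2 → 1.6 → 1.3 → 1 → 0.8 → 0.6 → 0.5 → 0.4 → 0.3 → 1/4 — 3 2/3 stops faster (darker).
ISO: 1250 → 1600 → 2000 → 2500 → 3200 → 4000 → 5000 → 6400 — 2 1/3 stops raised (brighter).
Net: +1/3 −3 2/3 +2 1/3 = −1 stop.

1 stop darker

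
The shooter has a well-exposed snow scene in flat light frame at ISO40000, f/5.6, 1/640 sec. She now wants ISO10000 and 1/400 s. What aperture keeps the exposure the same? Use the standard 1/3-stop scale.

f/3.5

ISO: 40000 → 32000 → 25600 → 20000 → 16000 → 12800 → 10000 — 2 stops dropped (darker).
Shutter speed: 1/640 → 1/500 → 1/400 — 2/3 stop longer (brighter).
Net change so far: 1 1/3 stops darker. Offset with the aperture: f/5.6 → f/5 → f/4.5 → f/4 → f/3.5.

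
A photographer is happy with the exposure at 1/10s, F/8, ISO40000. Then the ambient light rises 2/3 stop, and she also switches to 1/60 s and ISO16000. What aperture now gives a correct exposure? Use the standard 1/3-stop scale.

f/2.5

Scene light: 2/3 stop brighter.
Shutter speed: 1/10 → 1/13 → 1/15 → 1/20 → 1/25 → 1/30 → 1/40 → 1/50 → 1/60 — 2 2/3 stops faster (darker).
ISO: 40000 → 32000 → 25600 → 20000 → 16000 — 1 1/3 stops lower (darker).
Net so far: 3 1/3 stops darker. Aperture: f/8 → f/7.1 → f/6.3 → f/5.6 → f/5 → f/4.5 → f/4 → f/3.5 → f/3.2 → f/2.8 → f/2.5.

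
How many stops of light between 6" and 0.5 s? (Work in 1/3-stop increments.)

6 → 5 → 4 → 3.2 → 2.5 → 2 → 1.6 → 1.3 → 1 → 0.8 → 0.6 → 0.5 — count the steps: 11 third-stops = 3 2/3 stops.

3 2/3 stops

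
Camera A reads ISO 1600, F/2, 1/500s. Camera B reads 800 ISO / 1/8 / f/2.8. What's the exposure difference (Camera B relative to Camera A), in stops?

Aperture: f/2 → f/2.8 — 1 stop narrower (darker).
Shutter speed: 1/500 → 1/250 → 1/125 → 1/60 → 1/30 → 1/15 → 1/8 — 6 stops slower (brighter).
ISO: 1600 → 800 — 1 stop lower (darker).
Net: −1 +6 −1 = +4 stops.

4 stops brighter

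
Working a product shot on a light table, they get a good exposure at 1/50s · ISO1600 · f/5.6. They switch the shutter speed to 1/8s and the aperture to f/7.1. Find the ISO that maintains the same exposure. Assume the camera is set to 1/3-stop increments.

ISO 400

Shutter speed: 1/50 → 1/40 → 1/30 → 1/25 → 1/20 → 1/15 → 1/13 → 1/10 → 1/8 — 2 2/3 stops slower (brighter).
Aperture: f/5.6 → f/6.3 → f/7.1 — 2/3 stop smaller aperture (darker).
Net change so far: 2 stops brighter. Offset with the ISO: 1600 → 1250 → 1000 → 800 → 640 → 500 → 400.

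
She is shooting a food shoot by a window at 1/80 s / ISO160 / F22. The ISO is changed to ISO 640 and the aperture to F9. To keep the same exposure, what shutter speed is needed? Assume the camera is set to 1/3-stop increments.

ISO: 160 → 200 → 250 → 320 → 400 → 500 → 640 — 2 stops raised (brighter).
Aperture: f/22 → f/20 → f/18 → f/16 → f/14 → f/13 → f/11 → f/10 → f/9 — 2 2/3 stops opened up (brighter).
Net change so far: 4 2/3 stops brighter. Offset with the shutter speed: 1/80 → 1/100 → 1/125 → 1/160 → 1/200 → 1/250 → 1/320 → 1/400 → 1/500 → 1/640 → 1/800 → 1/1000 → 1/1250 → 1/1600 → 1/2000.

1/2000s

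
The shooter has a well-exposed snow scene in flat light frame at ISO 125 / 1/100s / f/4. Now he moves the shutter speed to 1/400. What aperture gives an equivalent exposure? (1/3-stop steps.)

f/2

Shutter speed: 1/100 → 1/125 → 1/160 → 1/200 → 1/250 → 1/320 → 1/400 — 2 stops shorter (darker).
Need 2 stops brighter from the aperture: f/4 → f/3.5 → f/3.2 → f/2.8 → f/2.5 → f/2.2 → f/2.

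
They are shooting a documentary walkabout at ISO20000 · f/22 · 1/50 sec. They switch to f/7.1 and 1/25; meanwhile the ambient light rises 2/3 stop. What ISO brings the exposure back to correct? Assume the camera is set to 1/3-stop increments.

Scene light: 2/3 stop brighter.
Aperture: f/22 → f/20 → f/18 → f/16 → f/14 → f/13 → f/11 → f/10 → f/9 → f/8 → f/7.1 — 3 1/3 stops wider (brighter).
Shutter speed: 1/50 → 1/40 → 1/30 → 1/25 — 1 stop longer (brighter).
Net so far: 5 stops brighter. ISO: 20000 → 16000 → 12800 → 10000 → 8000 → 6400 → 5000 → 4000 → 3200 → 2500 → 2000 → 1600 → 1250 → 1000 → 800 → 640.

ISO 640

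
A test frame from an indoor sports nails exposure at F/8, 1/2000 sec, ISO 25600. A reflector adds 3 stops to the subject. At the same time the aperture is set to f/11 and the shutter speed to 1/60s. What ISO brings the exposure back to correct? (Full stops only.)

Scene light: 3 stops brighter.
Aperture: f/8 → f/11 — 1 stop narrower (darker).
Shutter speed: 1/2000 → 1/1000 → 1/500 → 1/250 → 1/125 → 1/60 — 5 stops slower (brighter).
Net so far: 7 stops brighter. ISO: 25600 → 12800 → 6400 → 3200 → 1600 → 800 → 400 → 200.

ISO 200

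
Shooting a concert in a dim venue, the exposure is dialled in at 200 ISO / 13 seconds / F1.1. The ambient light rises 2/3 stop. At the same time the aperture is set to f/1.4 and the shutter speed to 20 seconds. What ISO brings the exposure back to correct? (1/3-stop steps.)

ISO 125

Scene light: 2/3 stop brighter.
Aperture: f/1.1 → f/1.2 → f/1.4 — 2/3 stop narrower (darker).
Shutter speed: 13 → 15 → 20 — 2/3 stop slower (brighter).
Net so far: 2/3 stop brighter. ISO: 200 → 160 → 125.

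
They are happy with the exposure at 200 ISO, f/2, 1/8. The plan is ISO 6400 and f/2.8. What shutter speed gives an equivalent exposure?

ISO: 200 → 400 → 800 → 1600 → 3200 → 6400 — 5 stops higher (brighter).
Aperture: f/2 → f/2.8 — 1 stop narrower (darker).
Net change so far: 4 stops brighter. Offset with the shutter speed: 1/8 → 1/15 → 1/30 → 1/60 → 1/125.

1/125s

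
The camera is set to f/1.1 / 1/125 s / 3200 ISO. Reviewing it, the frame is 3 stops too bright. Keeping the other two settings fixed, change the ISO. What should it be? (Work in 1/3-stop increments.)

Overexposed by 3 stops → need 3 stops darker.
ISO: 3200 → 2500 → 2000 → 1600 → 1250 → 1000 → 800 → 640 → 500 → 400.

ISO 400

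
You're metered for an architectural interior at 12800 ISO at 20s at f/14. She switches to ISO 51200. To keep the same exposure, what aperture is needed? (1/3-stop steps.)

f/29

ISO: 12800 → 16000 → 20000 → 25600 → 32000 → 40000 → 51200 — 2 stops higher (brighter).
Need 2 stops darker from the aperture: f/14 → f/16 → f/18 → f/20 → f/22 → f/25 → f/29.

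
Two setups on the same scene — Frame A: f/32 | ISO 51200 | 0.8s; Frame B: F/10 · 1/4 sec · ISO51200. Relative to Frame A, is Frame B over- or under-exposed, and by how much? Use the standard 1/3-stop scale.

1 2/3 stops brighter

Aperture: f/32 → f/29 → f/25 → f/22 → f/20 → f/18 → f/16 → f/14 → f/13 → f/11 → f/10 — 3 1/3 stops larger aperture (brighter).
Shutter speed: 0.8 → 0.6 → 0.5 → 0.4 → 0.3 → 1/4 — 1 2/3 stops shorter (darker).
ISO: unchanged.
Net: +3 1/3 −1 2/3 = +1 2/3 stops.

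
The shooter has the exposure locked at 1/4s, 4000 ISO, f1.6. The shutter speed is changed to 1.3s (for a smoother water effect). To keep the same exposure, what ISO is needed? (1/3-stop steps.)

ISO 800

Shutter speed: 1/4 → 0.3 → 0.4 → 0.5 → 0.6 → 0.8 → 1 → 1.3 — 2 1/3 stops slower (brighter).
Need 2 1/3 stops darker from the ISO: 4000 → 3200 → 2500 → 2000 → 1600 → 1250 → 1000 → 800.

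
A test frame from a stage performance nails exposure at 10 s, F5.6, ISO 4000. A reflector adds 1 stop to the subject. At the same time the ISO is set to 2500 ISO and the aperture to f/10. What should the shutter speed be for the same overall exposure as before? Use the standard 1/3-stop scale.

25 s

Scene light: 1 stop brighter.
ISO: 4000 → 3200 → 2500 — 2/3 stop dropped (darker).
Aperture: f/5.6 → f/6.3 → f/7.1 → f/8 → f/9 → f/10 — 1 2/3 stops stopped down (darker).
Net so far: 1 1/3 stops darker. Shutter speed: 10 → 13 → 15 → 20 → 25.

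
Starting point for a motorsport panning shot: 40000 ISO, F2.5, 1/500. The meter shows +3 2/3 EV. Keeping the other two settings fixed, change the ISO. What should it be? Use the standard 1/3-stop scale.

Overexposed by 3 2/3 stops → need 3 2/3 stops darker.
ISO: 40000 → 32000 → 25600 → 20000 → 16000 → 12800 → 10000 → 8000 → 6400 → 5000 → 4000 → 3200.

ISO 3200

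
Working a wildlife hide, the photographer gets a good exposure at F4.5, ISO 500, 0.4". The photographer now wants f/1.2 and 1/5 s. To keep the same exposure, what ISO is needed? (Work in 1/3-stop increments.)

Aperture: f/4.5 → f/4 → f/3.5 → f/3.2 → f/2.8 → f/2.5 → f/2.2 → f/2 → f/1.8 → f/1.6 → f/1.4 → f/1.2 — 3 2/3 stops wider (brighter).
Shutter speed: 0.4 → 0.3 → 1/4 → 1/5 — 1 stop shorter (darker).
Net change so far: 2 2/3 stops brighter. Offset with the ISO: 500 → 400 → 320 → 250 → 200 → 160 → 125 → 100 → 80.

ISO 80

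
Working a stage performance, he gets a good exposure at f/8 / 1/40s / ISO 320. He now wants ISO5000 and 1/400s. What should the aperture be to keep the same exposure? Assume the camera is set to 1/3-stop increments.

ISO: 320 → 400 → 500 → 640 → 800 → 1000 → 1250 → 1600 → 2000 → 2500 → 3200 → 4000 → 5000 — 4 stops raised (brighter).
Shutter speed: 1/40 → 1/50 → 1/60 → 1/80 → 1/100 → 1/125 → 1/160 → 1/200 → 1/250 → 1/320 → 1/400 — 3 1/3 stops shorter (darker).
Net change so far: 2/3 stop brighter. Offset with the aperture: f/8 → f/9 → f/10.

f/10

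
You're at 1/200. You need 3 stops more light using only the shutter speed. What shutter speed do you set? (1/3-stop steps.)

Shutter speed: 1/200 → 1/160 → 1/125 → 1/100 → 1/80 → 1/60 → 1/50 → 1/40 → 1/30 → 1/25 — 3 stops slower (brighter).

1/25s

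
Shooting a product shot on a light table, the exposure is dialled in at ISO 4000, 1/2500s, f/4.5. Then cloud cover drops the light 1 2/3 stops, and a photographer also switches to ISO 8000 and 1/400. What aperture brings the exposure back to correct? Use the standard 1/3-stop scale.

f/9

Scene light: 1 2/3 stops darker.
ISO: 4000 → 5000 → 6400 → 8000 — 1 stop raised (brighter).
Shutter speed: 1/2500 → 1/2000 → 1/1600 → 1/1250 → 1/1000 → 1/800 → 1/640 → 1/500 → 1/400 — 2 2/3 stops slower (brighter).
Net so far: 2 stops brighter. Aperture: f/4.5 → f/5 → f/5.6 → f/6.3 → f/7.1 → f/8 → f/9.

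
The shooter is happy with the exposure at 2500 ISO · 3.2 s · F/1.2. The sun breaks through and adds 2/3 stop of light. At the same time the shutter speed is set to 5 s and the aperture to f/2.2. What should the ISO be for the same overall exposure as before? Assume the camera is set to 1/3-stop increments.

ISO 3200

Scene light: 2/3 stop brighter.
Shutter speed: 3.2 → 4 → 5 — 2/3 stop slower (brighter).
Aperture: f/1.2 → f/1.4 → f/1.6 → f/1.8 → f/2 → f/2.2 — 1 2/3 stops narrower (darker).
Net so far: 1/3 stop darker. ISO: 2500 → 3200.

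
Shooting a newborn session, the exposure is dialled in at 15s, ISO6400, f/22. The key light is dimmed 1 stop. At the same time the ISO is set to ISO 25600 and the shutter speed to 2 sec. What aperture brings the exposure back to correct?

Scene light: 1 stop darker.
ISO: 6400 → 12800 → 25600 — 2 stops raised (brighter).
Shutter speed: 15 → 8 → 4 → 2 — 3 stops faster (darker).
Net so far: 2 stops darker. Aperture: f/22 → f/16 → f/11.

f/11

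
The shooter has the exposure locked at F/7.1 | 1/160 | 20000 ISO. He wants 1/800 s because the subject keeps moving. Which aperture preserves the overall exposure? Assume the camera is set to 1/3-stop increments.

Shutter speed: 1/160 → 1/200 → 1/250 → 1/320 → 1/400 → 1/500 → 1/640 → 1/800 — 2 1/3 stops shorter (darker).
Need 2 1/3 stops brighter from the aperture: f/7.1 → f/6.3 → f/5.6 → f/5 → f/4.5 → f/4 → f/3.5 → f/3.2.

f/3.2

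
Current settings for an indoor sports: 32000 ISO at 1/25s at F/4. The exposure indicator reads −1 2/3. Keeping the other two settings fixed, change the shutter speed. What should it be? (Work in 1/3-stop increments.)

1/8s

Underexposed by 1 2/3 stops → need 1 2/3 stops brighter.
Shutter speed: 1/25 → 1/20 → 1/15 → 1/13 → 1/10 → 1/8.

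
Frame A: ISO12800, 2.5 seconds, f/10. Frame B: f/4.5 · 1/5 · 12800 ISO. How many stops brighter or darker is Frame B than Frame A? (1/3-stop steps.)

1 1/3 stops darker

Aperture: f/10 → f/9 → f/8 → f/7.1 → f/6.3 → f/5.6 → f/5 → f/4.5 — 2 1/3 stops opened up (brighter).
Shutter speed: 2.5 → 2 → 1.6 → 1.3 → 1 → 0.8 → 0.6 → 0.5 → 0.4 → 0.3 → 1/4 → 1/5 — 3 2/3 stops shorter (darker).
ISO: unchanged.
Net: +2 1/3 −3 2/3 = −1 1/3 stops.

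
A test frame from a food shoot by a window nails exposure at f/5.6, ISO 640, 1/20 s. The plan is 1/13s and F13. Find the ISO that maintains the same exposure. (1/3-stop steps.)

Shutter speed: 1/20 → 1/15 → 1/13 — 2/3 stop longer (brighter).
Aperture: f/5.6 → f/6.3 → f/7.1 → f/8 → f/9 → f/10 → f/11 → f/13 — 2 1/3 stops stopped down (darker).
Net change so far: 1 2/3 stops darker. Offset with the ISO: 640 → 800 → 1000 → 1250 → 1600 → 2000.

ISO 2000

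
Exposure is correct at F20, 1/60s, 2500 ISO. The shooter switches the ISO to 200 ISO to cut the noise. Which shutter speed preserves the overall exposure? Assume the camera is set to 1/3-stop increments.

ISO: 2500 → 2000 → 1600 → 1250 → 1000 → 800 → 640 → 500 → 400 → 320 → 250 → 200 — 3 2/3 stops lower (darker).
Need 3 2/3 stops brighter from the shutter speed: 1/60 → 1/50 → 1/40 → 1/30 → 1/25 → 1/20 → 1/15 → 1/13 → 1/10 → 1/8 → 1/6 → 1/5.

1/5s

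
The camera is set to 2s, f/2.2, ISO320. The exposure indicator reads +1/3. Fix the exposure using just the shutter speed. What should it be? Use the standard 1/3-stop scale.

Overexposed by 1/3 stop → need 1/3 stop darker.
Shutter speed: 2 → 1.6.

1.6 s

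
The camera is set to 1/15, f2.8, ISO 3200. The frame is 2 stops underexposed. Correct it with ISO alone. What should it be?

Underexposed by 2 stops → need 2 stops brighter.
ISO: 3200 → 6400 → 12800.

ISO 12800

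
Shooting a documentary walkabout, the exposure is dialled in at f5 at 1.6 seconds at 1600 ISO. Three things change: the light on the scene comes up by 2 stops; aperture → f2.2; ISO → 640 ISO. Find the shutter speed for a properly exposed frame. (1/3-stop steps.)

1/5s

Scene light: 2 stops brighter.
Aperture: f/5 → f/4.5 → f/4 → f/3.5 → f/3.2 → f/2.8 → f/2.5 → f/2.2 — 2 1/3 stops opened up (brighter).
ISO: 1600 → 1250 → 1000 → 800 → 640 — 1 1/3 stops dropped (darker).
Net so far: 3 stops brighter. Shutter speed: 1.6 → 1.3 → 1 → 0.8 → 0.6 → 0.5 → 0.4 → 0.3 → 1/4 → 1/5.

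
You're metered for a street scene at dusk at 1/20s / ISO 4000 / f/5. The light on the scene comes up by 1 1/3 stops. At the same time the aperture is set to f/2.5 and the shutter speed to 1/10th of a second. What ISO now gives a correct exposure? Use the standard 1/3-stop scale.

ISO 200

Scene light: 1 1/3 stops brighter.
Aperture: f/5 → f/4.5 → f/4 → f/3.5 → f/3.2 → f/2.8 → f/2.5 — 2 stops larger aperture (brighter).
Shutter speed: 1/20 → 1/15 → 1/13 → 1/10 — 1 stop longer (brighter).
Net so far: 4 1/3 stops brighter. ISO: 4000 → 3200 → 2500 → 2000 → 1600 → 1250 → 1000 → 800 → 640 → 500 → 400 → 320 → 250 → 200.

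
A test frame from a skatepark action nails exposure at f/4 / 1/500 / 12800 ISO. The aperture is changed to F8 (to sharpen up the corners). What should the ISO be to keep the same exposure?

ISO 51200

Aperture: f/4 → f/5.6 → f/8 — 2 stops smaller aperture (darker).
Need 2 stops brighter from the ISO: 12800 → 25600 → 51200.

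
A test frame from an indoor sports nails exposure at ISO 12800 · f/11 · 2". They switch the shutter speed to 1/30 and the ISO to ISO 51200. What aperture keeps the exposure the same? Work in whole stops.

f/2.8

Shutter speed: 2 → 1 → 1/2 → 1/4 → 1/8 → 1/15 → 1/30 — 6 stops shorter (darker).
ISO: 12800 → 25600 → 51200 — 2 stops raised (brighter).
Net change so far: 4 stops darker. Offset with the aperture: f/11 → f/8 → f/5.6 → f/4 → f/2.8.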